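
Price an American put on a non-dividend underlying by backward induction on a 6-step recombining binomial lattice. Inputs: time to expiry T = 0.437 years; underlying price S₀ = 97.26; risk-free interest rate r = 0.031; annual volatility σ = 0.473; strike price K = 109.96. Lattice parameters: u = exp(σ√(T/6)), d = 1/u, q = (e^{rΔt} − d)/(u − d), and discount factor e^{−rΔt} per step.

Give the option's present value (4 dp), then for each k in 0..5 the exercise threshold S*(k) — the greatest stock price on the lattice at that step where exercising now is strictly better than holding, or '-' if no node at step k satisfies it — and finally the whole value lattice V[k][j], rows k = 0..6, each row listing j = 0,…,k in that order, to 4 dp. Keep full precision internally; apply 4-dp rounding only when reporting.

price = 19.8748
boundary = - - - 66.3161 75.3455 85.6044
tree:
19.8748
26.8555 12.3139
34.9651 18.0897 6.0383
43.6439 25.6135 9.9248 1.8050
51.5912 34.6145 15.8642 3.4587 0.0000
58.5861 43.6439 24.3556 6.6276 0.0000 0.0000
64.7428 51.5912 34.6145 12.7000 0.0000 0.0000 0.0000

params: Δt=0.07283 u=1.13616 d=0.88016 q=0.47696 e^(-rΔt)=0.99774
t_6 payoffs: 64.7428 51.5912 34.6145 12.7000 0.0000 0.0000 0.0000
t_5: node(5,0) S=51.3739 payoff=58.5861 vs cont=58.3381 → 58.5861 [stop]  node(5,1) S=66.3161 payoff=43.6439 vs cont=43.3959 → 43.6439 [stop]  node(5,2) S=85.6044 payoff=24.3556 vs cont=24.1076 → 24.3556 [stop]  node(5,3) S=110.5026 payoff=0.0000 vs cont=6.6276 → 6.6276 [wait]  node(5,4) S=142.6427 payoff=0.0000 vs cont=0.0000 → 0.0000 [wait]  node(5,5) S=184.1307 payoff=0.0000 vs cont=0.0000 → 0.0000 [wait]  ⇒ S*(5)=85.6044
t_4: node(4,0) S=58.3688 payoff=51.5912 vs cont=51.3432 → 51.5912 [stop]  node(4,1) S=75.3455 payoff=34.6145 vs cont=34.3665 → 34.6145 [stop]  node(4,2) S=97.2600 payoff=12.7000 vs cont=15.8642 → 15.8642 [wait]  node(4,3) S=125.5484 payoff=0.0000 vs cont=3.4587 → 3.4587 [wait]  node(4,4) S=162.0645 payoff=0.0000 vs cont=0.0000 → 0.0000 [wait]  ⇒ S*(4)=75.3455
t_3: node(3,0) S=66.3161 payoff=43.6439 vs cont=43.3959 → 43.6439 [stop]  node(3,1) S=85.6044 payoff=24.3556 vs cont=25.6135 → 25.6135 [wait]  node(3,2) S=110.5026 payoff=0.0000 vs cont=9.9248 → 9.9248 [wait]  node(3,3) S=142.6427 payoff=0.0000 vs cont=1.8050 → 1.8050 [wait]  ⇒ S*(3)=66.3161
t_2: node(2,0) S=75.3455 payoff=34.6145 vs cont=34.9651 → 34.9651 [wait]  node(2,1) S=97.2600 payoff=12.7000 vs cont=18.0897 → 18.0897 [wait]  node(2,2) S=125.5484 payoff=0.0000 vs cont=6.0383 → 6.0383 [wait]  ⇒ S*(2)=-
t_1: node(1,0) S=85.6044 payoff=24.3556 vs cont=26.8555 → 26.8555 [wait]  node(1,1) S=110.5026 payoff=0.0000 vs cont=12.3139 → 12.3139 [wait]  ⇒ S*(1)=-
t_0: node(0,0) S=97.2600 payoff=12.7000 vs cont=19.8748 → 19.8748 [wait]  ⇒ S*(0)=-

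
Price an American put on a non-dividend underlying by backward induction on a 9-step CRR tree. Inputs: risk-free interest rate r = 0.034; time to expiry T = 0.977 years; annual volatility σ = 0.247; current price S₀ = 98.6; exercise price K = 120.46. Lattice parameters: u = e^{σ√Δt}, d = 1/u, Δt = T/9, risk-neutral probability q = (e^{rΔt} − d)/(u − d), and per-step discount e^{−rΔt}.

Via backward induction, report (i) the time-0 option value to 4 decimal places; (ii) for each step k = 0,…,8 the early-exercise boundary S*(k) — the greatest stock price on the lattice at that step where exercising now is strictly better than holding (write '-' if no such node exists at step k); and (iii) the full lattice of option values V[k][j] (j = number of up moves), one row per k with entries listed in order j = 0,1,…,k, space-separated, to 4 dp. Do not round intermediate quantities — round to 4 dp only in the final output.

Δt=0.10856, u=1.08478, d=0.92184, q=0.50236, disc=e^(-rΔt)=0.99632
k=9 terminal: V=max(K-S,0) → 73.0590 64.6806 54.8212 43.2192 29.5663 13.5003 0.0000 0.0000 0.0000 0.0000
k=8: j=0 S=51.4198 intr=69.0402 cont=68.5964 V=69.0402[EX]; j=1 S=60.5086 intr=59.9514 cont=59.5076 V=59.9514[EX]; j=2 S=71.2039 intr=49.2561 cont=48.8123 V=49.2561[EX]; j=3 S=83.7896 intr=36.6704 cont=36.2266 V=36.6704[EX]; j=4 S=98.6000 intr=21.8600 cont=21.4162 V=21.8600[EX]; j=5 S=116.0282 intr=4.4318 cont=6.6935 V=6.6935[hold]; j=6 S=136.5369 intr=0.0000 cont=0.0000 V=0.0000[hold]; j=7 S=160.6707 intr=0.0000 cont=0.0000 V=0.0000[hold]; j=8 S=189.0704 intr=0.0000 cont=0.0000 V=0.0000[hold]  S*(8)=98.6000
k=7: j=0 S=55.7794 intr=64.6806 cont=64.2368 V=64.6806[EX]; j=1 S=65.6388 intr=54.8212 cont=54.3775 V=54.8212[EX]; j=2 S=77.2408 intr=43.2192 cont=42.7754 V=43.2192[EX]; j=3 S=90.8937 intr=29.5663 cont=29.1226 V=29.5663[EX]; j=4 S=106.9597 intr=13.5003 cont=14.1885 V=14.1885[hold]; j=5 S=125.8655 intr=0.0000 cont=3.3187 V=3.3187[hold]; j=6 S=148.1131 intr=0.0000 cont=0.0000 V=0.0000[hold]; j=7 S=174.2931 intr=0.0000 cont=0.0000 V=0.0000[hold]  S*(7)=90.8937
k=6: j=0 S=60.5086 intr=59.9514 cont=59.5076 V=59.9514[EX]; j=1 S=71.2039 intr=49.2561 cont=48.8123 V=49.2561[EX]; j=2 S=83.7896 intr=36.6704 cont=36.2266 V=36.6704[EX]; j=3 S=98.6000 intr=21.8600 cont=21.7607 V=21.8600[EX]; j=4 S=116.0282 intr=4.4318 cont=8.6958 V=8.6958[hold]; j=5 S=136.5369 intr=0.0000 cont=1.6454 V=1.6454[hold]; j=6 S=160.6707 intr=0.0000 cont=0.0000 V=0.0000[hold]  S*(6)=98.6000
k=5: j=0 S=65.6388 intr=54.8212 cont=54.3775 V=54.8212[EX]; j=1 S=77.2408 intr=43.2192 cont=42.7754 V=43.2192[EX]; j=2 S=90.8937 intr=29.5663 cont=29.1226 V=29.5663[EX]; j=3 S=106.9597 intr=13.5003 cont=15.1907 V=15.1907[hold]; j=4 S=125.8655 intr=0.0000 cont=5.1350 V=5.1350[hold]; j=5 S=148.1131 intr=0.0000 cont=0.8158 V=0.8158[hold]  S*(5)=90.8937
k=4: j=0 S=71.2039 intr=49.2561 cont=48.8123 V=49.2561[EX]; j=1 S=83.7896 intr=36.6704 cont=36.2266 V=36.6704[EX]; j=2 S=98.6000 intr=21.8600 cont=22.2623 V=22.2623[hold]; j=3 S=116.0282 intr=4.4318 cont=10.1018 V=10.1018[hold]; j=4 S=136.5369 intr=0.0000 cont=2.9543 V=2.9543[hold]  S*(4)=83.7896
k=3: j=0 S=77.2408 intr=43.2192 cont=42.7754 V=43.2192[EX]; j=1 S=90.8937 intr=29.5663 cont=29.3239 V=29.5663[EX]; j=2 S=106.9597 intr=13.5003 cont=16.0938 V=16.0938[hold]; j=3 S=125.8655 intr=0.0000 cont=6.4872 V=6.4872[hold]  S*(3)=90.8937
k=2: j=0 S=83.7896 intr=36.6704 cont=36.2266 V=36.6704[EX]; j=1 S=98.6000 intr=21.8600 cont=22.7143 V=22.7143[hold]; j=2 S=116.0282 intr=4.4318 cont=11.2263 V=11.2263[hold]  S*(2)=83.7896
k=1: j=0 S=90.8937 intr=29.5663 cont=29.5501 V=29.5663[EX]; j=1 S=106.9597 intr=13.5003 cont=16.8808 V=16.8808[hold]  S*(1)=90.8937
k=0: j=0 S=98.6000 intr=21.8600 cont=23.1082 V=23.1082[hold]  S*(0)=-

price = 23.1082
boundary = - 90.8937 83.7896 90.8937 83.7896 90.8937 98.6000 90.8937 98.6000
tree:
23.1082
29.5663 16.8808
36.6704 22.7143 11.2263
43.2192 29.5663 16.0938 6.4872
49.2561 36.6704 22.2623 10.1018 2.9543
54.8212 43.2192 29.5663 15.1907 5.1350 0.8158
59.9514 49.2561 36.6704 21.8600 8.6958 1.6454 0.0000
64.6806 54.8212 43.2192 29.5663 14.1885 3.3187 0.0000 0.0000
69.0402 59.9514 49.2561 36.6704 21.8600 6.6935 0.0000 0.0000 0.0000
73.0590 64.6806 54.8212 43.2192 29.5663 13.5003 0.0000 0.0000 0.0000 0.0000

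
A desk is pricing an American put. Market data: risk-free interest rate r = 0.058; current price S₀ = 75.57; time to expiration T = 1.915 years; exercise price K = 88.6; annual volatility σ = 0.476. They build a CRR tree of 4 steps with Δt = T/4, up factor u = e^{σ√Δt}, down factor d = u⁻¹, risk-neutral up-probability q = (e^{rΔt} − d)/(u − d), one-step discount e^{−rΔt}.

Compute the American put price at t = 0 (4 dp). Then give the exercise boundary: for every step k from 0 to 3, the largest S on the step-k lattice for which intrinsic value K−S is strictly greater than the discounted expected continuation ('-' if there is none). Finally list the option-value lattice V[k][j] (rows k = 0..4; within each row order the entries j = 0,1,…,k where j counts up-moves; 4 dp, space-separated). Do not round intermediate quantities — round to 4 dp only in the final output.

params: Δt=0.47875 u=1.39007 d=0.71939 q=0.46038 e^(-rΔt)=0.97261
t_4 payoffs: 68.3603 49.4910 13.0300 0.0000 0.0000
t_3: node(3,0) S=28.1346 payoff=60.4654 vs cont=58.0390 → 60.4654 [stop]  node(3,1) S=54.3642 payoff=34.2358 vs cont=31.8094 → 34.2358 [stop]  node(3,2) S=105.0475 payoff=0.0000 vs cont=6.8387 → 6.8387 [wait]  node(3,3) S=202.9821 payoff=0.0000 vs cont=0.0000 → 0.0000 [wait]  ⇒ S*(3)=54.3642
t_2: node(2,0) S=39.1090 payoff=49.4910 vs cont=47.0646 → 49.4910 [stop]  node(2,1) S=75.5700 payoff=13.0300 vs cont=21.0305 → 21.0305 [wait]  node(2,2) S=146.0231 payoff=0.0000 vs cont=3.5892 → 3.5892 [wait]  ⇒ S*(2)=39.1090
t_1: node(1,0) S=54.3642 payoff=34.2358 vs cont=35.3918 → 35.3918 [wait]  node(1,1) S=105.0475 payoff=0.0000 vs cont=12.6449 → 12.6449 [wait]  ⇒ S*(1)=-
t_0: node(0,0) S=75.5700 payoff=13.0300 vs cont=24.2371 → 24.2371 [wait]  ⇒ S*(0)=-

price = 24.2371
boundary = - - 39.1090 54.3642
tree:
24.2371
35.3918 12.6449
49.4910 21.0305 3.5892
60.4654 34.2358 6.8387 0.0000
68.3603 49.4910 13.0300 0.0000 0.0000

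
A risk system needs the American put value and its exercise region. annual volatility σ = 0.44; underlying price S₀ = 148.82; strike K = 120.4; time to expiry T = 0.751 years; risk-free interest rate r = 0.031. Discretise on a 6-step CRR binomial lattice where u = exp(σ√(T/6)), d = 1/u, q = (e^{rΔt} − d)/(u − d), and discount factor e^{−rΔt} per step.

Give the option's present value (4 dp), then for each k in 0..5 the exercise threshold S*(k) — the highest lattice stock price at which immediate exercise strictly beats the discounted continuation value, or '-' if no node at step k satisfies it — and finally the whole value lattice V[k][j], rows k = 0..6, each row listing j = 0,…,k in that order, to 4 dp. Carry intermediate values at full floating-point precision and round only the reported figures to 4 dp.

params: Δt=0.12517 u=1.16844 d=0.85584 q=0.47360 e^(-rΔt)=0.99613
t_6 payoffs: 61.9171 40.5565 11.3940 0.0000 0.0000 0.0000 0.0000
t_5: node(5,0) S=68.3336 payoff=52.0664 vs cont=51.6001 → 52.0664 [stop]  node(5,1) S=93.2922 payoff=27.1078 vs cont=26.6416 → 27.1078 [stop]  node(5,2) S=127.3667 payoff=0.0000 vs cont=5.9746 → 5.9746 [wait]  node(5,3) S=173.8868 payoff=0.0000 vs cont=0.0000 → 0.0000 [wait]  node(5,4) S=237.3982 payoff=0.0000 vs cont=0.0000 → 0.0000 [wait]  node(5,5) S=324.1069 payoff=0.0000 vs cont=0.0000 → 0.0000 [wait]  ⇒ S*(5)=93.2922
t_4: node(4,0) S=79.8435 payoff=40.5565 vs cont=40.0902 → 40.5565 [stop]  node(4,1) S=109.0060 payoff=11.3940 vs cont=17.0329 → 17.0329 [wait]  node(4,2) S=148.8200 payoff=0.0000 vs cont=3.1328 → 3.1328 [wait]  node(4,3) S=203.1758 payoff=0.0000 vs cont=0.0000 → 0.0000 [wait]  node(4,4) S=277.3849 payoff=0.0000 vs cont=0.0000 → 0.0000 [wait]  ⇒ S*(4)=79.8435
t_3: node(3,0) S=93.2922 payoff=27.1078 vs cont=29.3018 → 29.3018 [wait]  node(3,1) S=127.3667 payoff=0.0000 vs cont=10.4094 → 10.4094 [wait]  node(3,2) S=173.8868 payoff=0.0000 vs cont=1.6427 → 1.6427 [wait]  node(3,3) S=237.3982 payoff=0.0000 vs cont=0.0000 → 0.0000 [wait]  ⇒ S*(3)=-
t_2: node(2,0) S=109.0060 payoff=11.3940 vs cont=20.2756 → 20.2756 [wait]  node(2,1) S=148.8200 payoff=0.0000 vs cont=6.2333 → 6.2333 [wait]  node(2,2) S=203.1758 payoff=0.0000 vs cont=0.8614 → 0.8614 [wait]  ⇒ S*(2)=-
t_1: node(1,0) S=127.3667 payoff=0.0000 vs cont=13.5724 → 13.5724 [wait]  node(1,1) S=173.8868 payoff=0.0000 vs cont=3.6749 → 3.6749 [wait]  ⇒ S*(1)=-
t_0: node(0,0) S=148.8200 payoff=0.0000 vs cont=8.8506 → 8.8506 [wait]  ⇒ S*(0)=-

price = 8.8506
boundary = - - - - 79.8435 93.2922
tree:
8.8506
13.5724 3.6749
20.2756 6.2333 0.8614
29.3018 10.4094 1.6427 0.0000
40.5565 17.0329 3.1328 0.0000 0.0000
52.0664 27.1078 5.9746 0.0000 0.0000 0.0000
61.9171 40.5565 11.3940 0.0000 0.0000 0.0000 0.0000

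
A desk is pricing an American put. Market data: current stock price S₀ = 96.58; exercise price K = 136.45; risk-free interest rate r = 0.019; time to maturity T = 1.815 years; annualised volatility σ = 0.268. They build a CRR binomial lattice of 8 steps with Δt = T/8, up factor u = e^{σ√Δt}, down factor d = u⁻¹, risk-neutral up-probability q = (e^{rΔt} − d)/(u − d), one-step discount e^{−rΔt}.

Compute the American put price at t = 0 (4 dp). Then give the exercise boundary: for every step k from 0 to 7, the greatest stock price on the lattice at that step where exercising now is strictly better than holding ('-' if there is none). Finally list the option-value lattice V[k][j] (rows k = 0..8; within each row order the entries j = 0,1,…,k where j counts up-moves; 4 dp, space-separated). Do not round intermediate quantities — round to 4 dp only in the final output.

params: Δt=0.22687 u=1.13616 d=0.88016 q=0.48501 e^(-rΔt)=0.99570
t_8 payoffs: 101.6661 91.5491 78.4894 61.6313 39.8700 11.7793 0.0000 0.0000 0.0000
t_7: node(7,0) S=39.5200 payoff=96.9300 vs cont=96.3431 → 96.9300 [stop]  node(7,1) S=51.0146 payoff=85.4354 vs cont=84.8485 → 85.4354 [stop]  node(7,2) S=65.8524 payoff=70.5976 vs cont=70.0107 → 70.5976 [stop]  node(7,3) S=85.0058 payoff=51.4442 vs cont=50.8573 → 51.4442 [stop]  node(7,4) S=109.7301 payoff=26.7199 vs cont=26.1330 → 26.7199 [stop]  node(7,5) S=141.6456 payoff=0.0000 vs cont=6.0402 → 6.0402 [wait]  node(7,6) S=182.8438 payoff=0.0000 vs cont=0.0000 → 0.0000 [wait]  node(7,7) S=236.0248 payoff=0.0000 vs cont=0.0000 → 0.0000 [wait]  ⇒ S*(7)=109.7301
t_6: node(6,0) S=44.9009 payoff=91.5491 vs cont=90.9621 → 91.5491 [stop]  node(6,1) S=57.9606 payoff=78.4894 vs cont=77.9025 → 78.4894 [stop]  node(6,2) S=74.8187 payoff=61.6313 vs cont=61.0444 → 61.6313 [stop]  node(6,3) S=96.5800 payoff=39.8700 vs cont=39.2831 → 39.8700 [stop]  node(6,4) S=124.6707 payoff=11.7793 vs cont=16.6183 → 16.6183 [wait]  node(6,5) S=160.9317 payoff=0.0000 vs cont=3.0973 → 3.0973 [wait]  node(6,6) S=207.7394 payoff=0.0000 vs cont=0.0000 → 0.0000 [wait]  ⇒ S*(6)=96.5800
t_5: node(5,0) S=51.0146 payoff=85.4354 vs cont=84.8485 → 85.4354 [stop]  node(5,1) S=65.8524 payoff=70.5976 vs cont=70.0107 → 70.5976 [stop]  node(5,2) S=85.0058 payoff=51.4442 vs cont=50.8573 → 51.4442 [stop]  node(5,3) S=109.7301 payoff=26.7199 vs cont=28.4698 → 28.4698 [wait]  node(5,4) S=141.6456 payoff=0.0000 vs cont=10.0173 → 10.0173 [wait]  node(5,5) S=182.8438 payoff=0.0000 vs cont=1.5882 → 1.5882 [wait]  ⇒ S*(5)=85.0058
t_4: node(4,0) S=57.9606 payoff=78.4894 vs cont=77.9025 → 78.4894 [stop]  node(4,1) S=74.8187 payoff=61.6313 vs cont=61.0444 → 61.6313 [stop]  node(4,2) S=96.5800 payoff=39.8700 vs cont=40.1282 → 40.1282 [wait]  node(4,3) S=124.6707 payoff=11.7793 vs cont=19.4363 → 19.4363 [wait]  node(4,4) S=160.9317 payoff=0.0000 vs cont=5.9036 → 5.9036 [wait]  ⇒ S*(4)=74.8187
t_3: node(3,0) S=65.8524 payoff=70.5976 vs cont=70.0107 → 70.5976 [stop]  node(3,1) S=85.0058 payoff=51.4442 vs cont=50.9819 → 51.4442 [stop]  node(3,2) S=109.7301 payoff=26.7199 vs cont=29.9631 → 29.9631 [wait]  node(3,3) S=141.6456 payoff=0.0000 vs cont=12.8175 → 12.8175 [wait]  ⇒ S*(3)=85.0058
t_2: node(2,0) S=74.8187 payoff=61.6313 vs cont=61.0444 → 61.6313 [stop]  node(2,1) S=96.5800 payoff=39.8700 vs cont=40.8493 → 40.8493 [wait]  node(2,2) S=124.6707 payoff=11.7793 vs cont=21.5543 → 21.5543 [wait]  ⇒ S*(2)=74.8187
t_1: node(1,0) S=85.0058 payoff=51.4442 vs cont=51.3302 → 51.4442 [stop]  node(1,1) S=109.7301 payoff=26.7199 vs cont=31.3556 → 31.3556 [wait]  ⇒ S*(1)=85.0058
t_0: node(0,0) S=96.5800 payoff=39.8700 vs cont=41.5218 → 41.5218 [wait]  ⇒ S*(0)=-

price = 41.5218
boundary = - 85.0058 74.8187 85.0058 74.8187 85.0058 96.5800 109.7301
tree:
41.5218
51.4442 31.3556
61.6313 40.8493 21.5543
70.5976 51.4442 29.9631 12.8175
78.4894 61.6313 40.1282 19.4363 5.9036
85.4354 70.5976 51.4442 28.4698 10.0173 1.5882
91.5491 78.4894 61.6313 39.8700 16.6183 3.0973 0.0000
96.9300 85.4354 70.5976 51.4442 26.7199 6.0402 0.0000 0.0000
101.6661 91.5491 78.4894 61.6313 39.8700 11.7793 0.0000 0.0000 0.0000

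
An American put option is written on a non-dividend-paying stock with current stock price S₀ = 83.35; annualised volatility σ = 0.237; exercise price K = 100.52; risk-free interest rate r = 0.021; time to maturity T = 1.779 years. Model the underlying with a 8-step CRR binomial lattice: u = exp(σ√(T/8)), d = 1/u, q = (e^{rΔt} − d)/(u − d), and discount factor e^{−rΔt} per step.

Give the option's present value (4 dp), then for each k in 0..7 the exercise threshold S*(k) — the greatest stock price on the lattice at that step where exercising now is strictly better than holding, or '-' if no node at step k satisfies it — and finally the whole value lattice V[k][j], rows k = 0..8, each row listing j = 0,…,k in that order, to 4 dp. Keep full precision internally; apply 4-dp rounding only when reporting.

Δt=0.22237, u=1.11825, d=0.89426, q=0.49299, disc=e^(-rΔt)=0.99534
k=8 terminal: V=max(K-S,0) → 66.4316 57.8933 47.2164 33.8653 17.1700 0.0000 0.0000 0.0000 0.0000
k=7: j=0 S=38.1193 intr=62.4007 cont=61.9324 V=62.4007[EX]; j=1 S=47.6671 intr=52.8529 cont=52.3845 V=52.8529[EX]; j=2 S=59.6065 intr=40.9135 cont=40.4452 V=40.9135[EX]; j=3 S=74.5364 intr=25.9836 cont=25.5153 V=25.9836[EX]; j=4 S=93.2058 intr=7.3142 cont=8.6649 V=8.6649[hold]; j=5 S=116.5514 intr=0.0000 cont=0.0000 V=0.0000[hold]; j=6 S=145.7445 intr=0.0000 cont=0.0000 V=0.0000[hold]; j=7 S=182.2497 intr=0.0000 cont=0.0000 V=0.0000[hold]  S*(7)=74.5364
k=6: j=0 S=42.6267 intr=57.8933 cont=57.4250 V=57.8933[EX]; j=1 S=53.3036 intr=47.2164 cont=46.7481 V=47.2164[EX]; j=2 S=66.6547 intr=33.8653 cont=33.3969 V=33.8653[EX]; j=3 S=83.3500 intr=17.1700 cont=17.3644 V=17.3644[hold]; j=4 S=104.2270 intr=0.0000 cont=4.3727 V=4.3727[hold]; j=5 S=130.3331 intr=0.0000 cont=0.0000 V=0.0000[hold]; j=6 S=162.9782 intr=0.0000 cont=0.0000 V=0.0000[hold]  S*(6)=66.6547
k=5: j=0 S=47.6671 intr=52.8529 cont=52.3845 V=52.8529[EX]; j=1 S=59.6065 intr=40.9135 cont=40.4452 V=40.9135[EX]; j=2 S=74.5364 intr=25.9836 cont=25.6107 V=25.9836[EX]; j=3 S=93.2058 intr=7.3142 cont=10.9086 V=10.9086[hold]; j=4 S=116.5514 intr=0.0000 cont=2.2067 V=2.2067[hold]; j=5 S=145.7445 intr=0.0000 cont=0.0000 V=0.0000[hold]  S*(5)=74.5364
k=4: j=0 S=53.3036 intr=47.2164 cont=46.7481 V=47.2164[EX]; j=1 S=66.6547 intr=33.8653 cont=33.3969 V=33.8653[EX]; j=2 S=83.3500 intr=17.1700 cont=18.4654 V=18.4654[hold]; j=3 S=104.2270 intr=0.0000 cont=6.5879 V=6.5879[hold]; j=4 S=130.3331 intr=0.0000 cont=1.1136 V=1.1136[hold]  S*(4)=66.6547
k=3: j=0 S=59.6065 intr=40.9135 cont=40.4452 V=40.9135[EX]; j=1 S=74.5364 intr=25.9836 cont=26.1510 V=26.1510[hold]; j=2 S=93.2058 intr=7.3142 cont=12.5512 V=12.5512[hold]; j=3 S=116.5514 intr=0.0000 cont=3.8710 V=3.8710[hold]  S*(3)=59.6065
k=2: j=0 S=66.6547 intr=33.8653 cont=33.4791 V=33.8653[EX]; j=1 S=83.3500 intr=17.1700 cont=19.3559 V=19.3559[hold]; j=2 S=104.2270 intr=0.0000 cont=8.2335 V=8.2335[hold]  S*(2)=66.6547
k=1: j=0 S=74.5364 intr=25.9836 cont=26.5879 V=26.5879[hold]; j=1 S=93.2058 intr=7.3142 cont=13.8080 V=13.8080[hold]  S*(1)=-
k=0: j=0 S=83.3500 intr=17.1700 cont=20.1931 V=20.1931[hold]  S*(0)=-

price = 20.1931
boundary = - - 66.6547 59.6065 66.6547 74.5364 66.6547 74.5364
tree:
20.1931
26.5879 13.8080
33.8653 19.3559 8.2335
40.9135 26.1510 12.5512 3.8710
47.2164 33.8653 18.4654 6.5879 1.1136
52.8529 40.9135 25.9836 10.9086 2.2067 0.0000
57.8933 47.2164 33.8653 17.3644 4.3727 0.0000 0.0000
62.4007 52.8529 40.9135 25.9836 8.6649 0.0000 0.0000 0.0000
66.4316 57.8933 47.2164 33.8653 17.1700 0.0000 0.0000 0.0000 0.0000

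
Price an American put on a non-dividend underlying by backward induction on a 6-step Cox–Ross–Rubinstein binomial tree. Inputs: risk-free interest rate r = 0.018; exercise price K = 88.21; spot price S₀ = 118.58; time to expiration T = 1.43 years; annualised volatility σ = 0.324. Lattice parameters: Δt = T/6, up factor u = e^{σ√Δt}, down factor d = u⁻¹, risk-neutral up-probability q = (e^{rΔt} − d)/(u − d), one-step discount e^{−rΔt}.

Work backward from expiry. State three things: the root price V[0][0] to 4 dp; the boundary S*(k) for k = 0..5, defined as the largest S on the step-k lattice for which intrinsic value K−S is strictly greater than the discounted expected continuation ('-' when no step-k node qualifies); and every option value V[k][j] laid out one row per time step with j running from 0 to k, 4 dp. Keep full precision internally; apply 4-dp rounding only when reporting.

Δt=0.23833, u=1.17137, d=0.85370, q=0.47407, disc=e^(-rΔt)=0.99572
k=6 terminal: V=max(K-S,0) → 42.3066 25.2255 1.7884 0.0000 0.0000 0.0000 0.0000
k=5: j=0 S=53.7699 intr=34.4401 cont=34.0625 V=34.4401[EX]; j=1 S=73.7782 intr=14.4318 cont=14.0542 V=14.4318[EX]; j=2 S=101.2318 intr=0.0000 cont=0.9365 V=0.9365[hold]; j=3 S=138.9012 intr=0.0000 cont=0.0000 V=0.0000[hold]; j=4 S=190.5877 intr=0.0000 cont=0.0000 V=0.0000[hold]; j=5 S=261.5073 intr=0.0000 cont=0.0000 V=0.0000[hold]  S*(5)=73.7782
k=4: j=0 S=62.9845 intr=25.2255 cont=24.8479 V=25.2255[EX]; j=1 S=86.4216 intr=1.7884 cont=7.9997 V=7.9997[hold]; j=2 S=118.5800 intr=0.0000 cont=0.4904 V=0.4904[hold]; j=3 S=162.7048 intr=0.0000 cont=0.0000 V=0.0000[hold]; j=4 S=223.2489 intr=0.0000 cont=0.0000 V=0.0000[hold]  S*(4)=62.9845
k=3: j=0 S=73.7782 intr=14.4318 cont=16.9862 V=16.9862[hold]; j=1 S=101.2318 intr=0.0000 cont=4.4207 V=4.4207[hold]; j=2 S=138.9012 intr=0.0000 cont=0.2568 V=0.2568[hold]; j=3 S=190.5877 intr=0.0000 cont=0.0000 V=0.0000[hold]  S*(3)=-
k=2: j=0 S=86.4216 intr=1.7884 cont=10.9821 V=10.9821[hold]; j=1 S=118.5800 intr=0.0000 cont=2.4363 V=2.4363[hold]; j=2 S=162.7048 intr=0.0000 cont=0.1345 V=0.1345[hold]  S*(2)=-
k=1: j=0 S=101.2318 intr=0.0000 cont=6.9011 V=6.9011[hold]; j=1 S=138.9012 intr=0.0000 cont=1.3393 V=1.3393[hold]  S*(1)=-
k=0: j=0 S=118.5800 intr=0.0000 cont=4.2461 V=4.2461[hold]  S*(0)=-

price = 4.2461
boundary = - - - - 62.9845 73.7782
tree:
4.2461
6.9011 1.3393
10.9821 2.4363 0.1345
16.9862 4.4207 0.2568 0.0000
25.2255 7.9997 0.4904 0.0000 0.0000
34.4401 14.4318 0.9365 0.0000 0.0000 0.0000
42.3066 25.2255 1.7884 0.0000 0.0000 0.0000 0.0000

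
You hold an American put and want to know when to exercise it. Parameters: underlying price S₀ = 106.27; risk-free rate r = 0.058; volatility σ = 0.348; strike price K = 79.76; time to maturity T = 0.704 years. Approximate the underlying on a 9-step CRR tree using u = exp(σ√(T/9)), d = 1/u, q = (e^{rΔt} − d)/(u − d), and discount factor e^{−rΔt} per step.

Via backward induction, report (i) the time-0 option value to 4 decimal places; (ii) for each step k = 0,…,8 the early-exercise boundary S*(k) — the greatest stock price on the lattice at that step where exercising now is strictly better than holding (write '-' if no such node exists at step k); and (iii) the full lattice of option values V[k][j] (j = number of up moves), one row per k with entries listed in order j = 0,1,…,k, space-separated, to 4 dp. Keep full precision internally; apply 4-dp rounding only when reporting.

Δt=0.07822  u=1.10222  d=0.90726  q=0.49901  discount=0.99547
step 9 (expiry): payoffs max(K−S,0) = 35.5028 25.9921 14.4376 0.4000 0.0000 0.0000 0.0000 0.0000 0.0000 0.0000
step 8: (k=8,j=0): S=48.7813, (K−S)⁺=30.9787, hold=30.6176 ⇒ V=30.9787 exercise | (k=8,j=1): S=59.2643, (K−S)⁺=20.4957, hold=20.1347 ⇒ V=20.4957 exercise | (k=8,j=2): S=71.9999, (K−S)⁺=7.7601, hold=7.3990 ⇒ V=7.7601 exercise | (k=8,j=3): S=87.4725, (K−S)⁺=0.0000, hold=0.1995 ⇒ V=0.1995 continue | (k=8,j=4): S=106.2700, (K−S)⁺=0.0000, hold=0.0000 ⇒ V=0.0000 continue | (k=8,j=5): S=129.1071, (K−S)⁺=0.0000, hold=0.0000 ⇒ V=0.0000 continue | (k=8,j=6): S=156.8517, (K−S)⁺=0.0000, hold=0.0000 ⇒ V=0.0000 continue | (k=8,j=7): S=190.5586, (K−S)⁺=0.0000, hold=0.0000 ⇒ V=0.0000 continue | (k=8,j=8): S=231.5090, (K−S)⁺=0.0000, hold=0.0000 ⇒ V=0.0000 continue  boundary S*=71.9999
step 7: (k=7,j=0): S=53.7679, (K−S)⁺=25.9921, hold=25.6310 ⇒ V=25.9921 exercise | (k=7,j=1): S=65.3224, (K−S)⁺=14.4376, hold=14.0765 ⇒ V=14.4376 exercise | (k=7,j=2): S=79.3600, (K−S)⁺=0.4000, hold=3.9692 ⇒ V=3.9692 continue | (k=7,j=3): S=96.4142, (K−S)⁺=0.0000, hold=0.0995 ⇒ V=0.0995 continue | (k=7,j=4): S=117.1333, (K−S)⁺=0.0000, hold=0.0000 ⇒ V=0.0000 continue | (k=7,j=5): S=142.3048, (K−S)⁺=0.0000, hold=0.0000 ⇒ V=0.0000 continue | (k=7,j=6): S=172.8856, (K−S)⁺=0.0000, hold=0.0000 ⇒ V=0.0000 continue | (k=7,j=7): S=210.0382, (K−S)⁺=0.0000, hold=0.0000 ⇒ V=0.0000 continue  boundary S*=65.3224
step 6: (k=6,j=0): S=59.2643, (K−S)⁺=20.4957, hold=20.1347 ⇒ V=20.4957 exercise | (k=6,j=1): S=71.9999, (K−S)⁺=7.7601, hold=9.1720 ⇒ V=9.1720 continue | (k=6,j=2): S=87.4725, (K−S)⁺=0.0000, hold=2.0290 ⇒ V=2.0290 continue | (k=6,j=3): S=106.2700, (K−S)⁺=0.0000, hold=0.0496 ⇒ V=0.0496 continue | (k=6,j=4): S=129.1071, (K−S)⁺=0.0000, hold=0.0000 ⇒ V=0.0000 continue | (k=6,j=5): S=156.8517, (K−S)⁺=0.0000, hold=0.0000 ⇒ V=0.0000 continue | (k=6,j=6): S=190.5586, (K−S)⁺=0.0000, hold=0.0000 ⇒ V=0.0000 continue  boundary S*=59.2643
step 5: (k=5,j=0): S=65.3224, (K−S)⁺=14.4376, hold=14.7779 ⇒ V=14.7779 continue | (k=5,j=1): S=79.3600, (K−S)⁺=0.4000, hold=5.5822 ⇒ V=5.5822 continue | (k=5,j=2): S=96.4142, (K−S)⁺=0.0000, hold=1.0365 ⇒ V=1.0365 continue | (k=5,j=3): S=117.1333, (K−S)⁺=0.0000, hold=0.0247 ⇒ V=0.0247 continue | (k=5,j=4): S=142.3048, (K−S)⁺=0.0000, hold=0.0000 ⇒ V=0.0000 continue | (k=5,j=5): S=172.8856, (K−S)⁺=0.0000, hold=0.0000 ⇒ V=0.0000 continue  boundary S*=-
step 4: (k=4,j=0): S=71.9999, (K−S)⁺=7.7601, hold=10.1430 ⇒ V=10.1430 continue | (k=4,j=1): S=87.4725, (K−S)⁺=0.0000, hold=3.2989 ⇒ V=3.2989 continue | (k=4,j=2): S=106.2700, (K−S)⁺=0.0000, hold=0.5292 ⇒ V=0.5292 continue | (k=4,j=3): S=129.1071, (K−S)⁺=0.0000, hold=0.0123 ⇒ V=0.0123 continue | (k=4,j=4): S=156.8517, (K−S)⁺=0.0000, hold=0.0000 ⇒ V=0.0000 continue  boundary S*=-
step 3: (k=3,j=0): S=79.3600, (K−S)⁺=0.4000, hold=6.6973 ⇒ V=6.6973 continue | (k=3,j=1): S=96.4142, (K−S)⁺=0.0000, hold=1.9081 ⇒ V=1.9081 continue | (k=3,j=2): S=117.1333, (K−S)⁺=0.0000, hold=0.2701 ⇒ V=0.2701 continue | (k=3,j=3): S=142.3048, (K−S)⁺=0.0000, hold=0.0062 ⇒ V=0.0062 continue  boundary S*=-
step 2: (k=2,j=0): S=87.4725, (K−S)⁺=0.0000, hold=4.2879 ⇒ V=4.2879 continue | (k=2,j=1): S=106.2700, (K−S)⁺=0.0000, hold=1.0858 ⇒ V=1.0858 continue | (k=2,j=2): S=129.1071, (K−S)⁺=0.0000, hold=0.1377 ⇒ V=0.1377 continue  boundary S*=-
step 1: (k=1,j=0): S=96.4142, (K−S)⁺=0.0000, hold=2.6779 ⇒ V=2.6779 continue | (k=1,j=1): S=117.1333, (K−S)⁺=0.0000, hold=0.6099 ⇒ V=0.6099 continue  boundary S*=-
step 0: (k=0,j=0): S=106.2700, (K−S)⁺=0.0000, hold=1.6385 ⇒ V=1.6385 continue  boundary S*=-

price = 1.6385
boundary = - - - - - - 59.2643 65.3224 71.9999
tree:
1.6385
2.6779 0.6099
4.2879 1.0858 0.1377
6.6973 1.9081 0.2701 0.0062
10.1430 3.2989 0.5292 0.0123 0.0000
14.7779 5.5822 1.0365 0.0247 0.0000 0.0000
20.4957 9.1720 2.0290 0.0496 0.0000 0.0000 0.0000
25.9921 14.4376 3.9692 0.0995 0.0000 0.0000 0.0000 0.0000
30.9787 20.4957 7.7601 0.1995 0.0000 0.0000 0.0000 0.0000 0.0000
35.5028 25.9921 14.4376 0.4000 0.0000 0.0000 0.0000 0.0000 0.0000 0.0000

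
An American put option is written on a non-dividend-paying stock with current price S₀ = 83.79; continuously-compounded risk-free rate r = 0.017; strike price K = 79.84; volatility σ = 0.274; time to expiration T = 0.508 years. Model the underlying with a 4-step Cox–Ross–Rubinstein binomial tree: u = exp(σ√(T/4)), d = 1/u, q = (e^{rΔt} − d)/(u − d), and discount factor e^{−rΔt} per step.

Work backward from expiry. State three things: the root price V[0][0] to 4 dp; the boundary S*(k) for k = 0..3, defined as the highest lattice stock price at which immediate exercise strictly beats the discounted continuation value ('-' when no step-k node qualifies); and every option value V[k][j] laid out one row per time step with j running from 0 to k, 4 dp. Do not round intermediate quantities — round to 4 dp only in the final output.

price = 4.4659
boundary = - - - 62.5132
tree:
4.4659
7.3277 1.4670
11.5904 2.8639 0.0000
17.3268 5.5909 0.0000 0.0000
23.1424 10.9148 0.0000 0.0000 0.0000

Δt=0.12700  u=1.10257  d=0.90697  q=0.48666  discount=0.99784
step 4 (expiry): payoffs max(K−S,0) = 23.1424 10.9148 0.0000 0.0000 0.0000
step 3: (k=3,j=0): S=62.5132, (K−S)⁺=17.3268, hold=17.1547 ⇒ V=17.3268 exercise | (k=3,j=1): S=75.9950, (K−S)⁺=3.8450, hold=5.5909 ⇒ V=5.5909 continue | (k=3,j=2): S=92.3845, (K−S)⁺=0.0000, hold=0.0000 ⇒ V=0.0000 continue | (k=3,j=3): S=112.3086, (K−S)⁺=0.0000, hold=0.0000 ⇒ V=0.0000 continue  boundary S*=62.5132
step 2: (k=2,j=0): S=68.9252, (K−S)⁺=10.9148, hold=11.5904 ⇒ V=11.5904 continue | (k=2,j=1): S=83.7900, (K−S)⁺=0.0000, hold=2.8639 ⇒ V=2.8639 continue | (k=2,j=2): S=101.8606, (K−S)⁺=0.0000, hold=0.0000 ⇒ V=0.0000 continue  boundary S*=-
step 1: (k=1,j=0): S=75.9950, (K−S)⁺=3.8450, hold=7.3277 ⇒ V=7.3277 continue | (k=1,j=1): S=92.3845, (K−S)⁺=0.0000, hold=1.4670 ⇒ V=1.4670 continue  boundary S*=-
step 0: (k=0,j=0): S=83.7900, (K−S)⁺=0.0000, hold=4.4659 ⇒ V=4.4659 continue  boundary S*=-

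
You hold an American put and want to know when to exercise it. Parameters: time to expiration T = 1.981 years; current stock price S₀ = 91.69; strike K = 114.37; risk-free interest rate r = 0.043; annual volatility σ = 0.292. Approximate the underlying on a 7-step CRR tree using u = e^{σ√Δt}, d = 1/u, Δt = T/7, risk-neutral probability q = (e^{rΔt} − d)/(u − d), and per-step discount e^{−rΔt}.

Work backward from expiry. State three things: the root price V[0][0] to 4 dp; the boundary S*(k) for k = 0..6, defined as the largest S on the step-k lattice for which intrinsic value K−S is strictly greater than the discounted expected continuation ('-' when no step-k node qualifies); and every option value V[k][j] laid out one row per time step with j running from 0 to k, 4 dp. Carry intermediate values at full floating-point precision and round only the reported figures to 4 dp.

price = 26.2450
boundary = - 78.4982 67.2044 78.4982 67.2044 78.4982 91.6900
tree:
26.2450
35.8718 17.2793
47.1656 25.3628 9.6345
56.8346 35.8718 15.4949 4.0213
65.1124 47.1656 24.1123 7.2737 0.8737
72.1993 56.8346 35.8718 12.9659 1.7706 0.0000
78.2665 65.1124 47.1656 22.6800 3.5881 0.0000 0.0000
83.4609 72.1993 56.8346 35.8718 7.2713 0.0000 0.0000 0.0000

params: Δt=0.28300 u=1.16805 d=0.85613 q=0.50049 e^(-rΔt)=0.98790
t_7 payoffs: 83.4609 72.1993 56.8346 35.8718 7.2713 0.0000 0.0000 0.0000
t_6: node(6,0) S=36.1035 payoff=78.2665 vs cont=76.8832 → 78.2665 [stop]  node(6,1) S=49.2576 payoff=65.1124 vs cont=63.7291 → 65.1124 [stop]  node(6,2) S=67.2044 payoff=47.1656 vs cont=45.7823 → 47.1656 [stop]  node(6,3) S=91.6900 payoff=22.6800 vs cont=21.2967 → 22.6800 [stop]  node(6,4) S=125.0968 payoff=0.0000 vs cont=3.5881 → 3.5881 [wait]  node(6,5) S=170.6753 payoff=0.0000 vs cont=0.0000 → 0.0000 [wait]  node(6,6) S=232.8601 payoff=0.0000 vs cont=0.0000 → 0.0000 [wait]  ⇒ S*(6)=91.6900
t_5: node(5,0) S=42.1707 payoff=72.1993 vs cont=70.8159 → 72.1993 [stop]  node(5,1) S=57.5354 payoff=56.8346 vs cont=55.4512 → 56.8346 [stop]  node(5,2) S=78.4982 payoff=35.8718 vs cont=34.4884 → 35.8718 [stop]  node(5,3) S=107.0987 payoff=7.2713 vs cont=12.9659 → 12.9659 [wait]  node(5,4) S=146.1196 payoff=0.0000 vs cont=1.7706 → 1.7706 [wait]  node(5,5) S=199.3576 payoff=0.0000 vs cont=0.0000 → 0.0000 [wait]  ⇒ S*(5)=78.4982
t_4: node(4,0) S=49.2576 payoff=65.1124 vs cont=63.7291 → 65.1124 [stop]  node(4,1) S=67.2044 payoff=47.1656 vs cont=45.7823 → 47.1656 [stop]  node(4,2) S=91.6900 payoff=22.6800 vs cont=24.1123 → 24.1123 [wait]  node(4,3) S=125.0968 payoff=0.0000 vs cont=7.2737 → 7.2737 [wait]  node(4,4) S=170.6753 payoff=0.0000 vs cont=0.8737 → 0.8737 [wait]  ⇒ S*(4)=67.2044
t_3: node(3,0) S=57.5354 payoff=56.8346 vs cont=55.4512 → 56.8346 [stop]  node(3,1) S=78.4982 payoff=35.8718 vs cont=35.1966 → 35.8718 [stop]  node(3,2) S=107.0987 payoff=7.2713 vs cont=15.4949 → 15.4949 [wait]  node(3,3) S=146.1196 payoff=0.0000 vs cont=4.0213 → 4.0213 [wait]  ⇒ S*(3)=78.4982
t_2: node(2,0) S=67.2044 payoff=47.1656 vs cont=45.7823 → 47.1656 [stop]  node(2,1) S=91.6900 payoff=22.6800 vs cont=25.3628 → 25.3628 [wait]  node(2,2) S=125.0968 payoff=0.0000 vs cont=9.6345 → 9.6345 [wait]  ⇒ S*(2)=67.2044
t_1: node(1,0) S=78.4982 payoff=35.8718 vs cont=35.8149 → 35.8718 [stop]  node(1,1) S=107.0987 payoff=7.2713 vs cont=17.2793 → 17.2793 [wait]  ⇒ S*(1)=78.4982
t_0: node(0,0) S=91.6900 payoff=22.6800 vs cont=26.2450 → 26.2450 [wait]  ⇒ S*(0)=-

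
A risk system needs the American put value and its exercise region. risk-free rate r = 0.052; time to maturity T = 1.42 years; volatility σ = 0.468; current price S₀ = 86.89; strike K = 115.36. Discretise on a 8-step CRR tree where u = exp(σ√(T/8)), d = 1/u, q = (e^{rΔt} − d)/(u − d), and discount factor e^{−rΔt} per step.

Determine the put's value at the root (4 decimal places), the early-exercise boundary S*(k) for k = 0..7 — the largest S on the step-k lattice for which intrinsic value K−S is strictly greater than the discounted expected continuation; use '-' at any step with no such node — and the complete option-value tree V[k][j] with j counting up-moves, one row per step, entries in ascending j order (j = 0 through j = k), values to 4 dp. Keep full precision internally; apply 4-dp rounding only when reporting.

price = 35.2016
boundary = - - 58.5745 48.0925 58.5745 71.3410 58.5745 71.3410
tree:
35.2016
45.4076 24.5746
56.7855 33.6810 14.9591
67.2675 44.5970 22.2370 7.1826
75.8736 56.7855 31.9559 11.8966 2.0967
82.9397 67.2675 44.0190 19.2065 4.0249 0.0000
88.7414 75.8736 56.7855 29.9000 7.7262 0.0000 0.0000
93.5048 82.9397 67.2675 44.0190 14.8312 0.0000 0.0000 0.0000
97.4158 88.7414 75.8736 56.7855 28.4700 0.0000 0.0000 0.0000 0.0000

Δt=0.17750, u=1.21795, d=0.82105, q=0.47423, disc=e^(-rΔt)=0.99081
k=8 terminal: V=max(K-S,0) → 97.4158 88.7414 75.8736 56.7855 28.4700 0.0000 0.0000 0.0000 0.0000
k=7: j=0 S=21.8552 intr=93.5048 cont=92.4449 V=93.5048[EX]; j=1 S=32.4203 intr=82.9397 cont=81.8799 V=82.9397[EX]; j=2 S=48.0925 intr=67.2675 cont=66.2076 V=67.2675[EX]; j=3 S=71.3410 intr=44.0190 cont=42.9591 V=44.0190[EX]; j=4 S=105.8280 intr=9.5320 cont=14.8312 V=14.8312[hold]; j=5 S=156.9863 intr=0.0000 cont=0.0000 V=0.0000[hold]; j=6 S=232.8752 intr=0.0000 cont=0.0000 V=0.0000[hold]; j=7 S=345.4494 intr=0.0000 cont=0.0000 V=0.0000[hold]  S*(7)=71.3410
k=6: j=0 S=26.6186 intr=88.7414 cont=87.6815 V=88.7414[EX]; j=1 S=39.4864 intr=75.8736 cont=74.8138 V=75.8736[EX]; j=2 S=58.5745 intr=56.7855 cont=55.7256 V=56.7855[EX]; j=3 S=86.8900 intr=28.4700 cont=29.9000 V=29.9000[hold]; j=4 S=128.8935 intr=0.0000 cont=7.7262 V=7.7262[hold]; j=5 S=191.2020 intr=0.0000 cont=0.0000 V=0.0000[hold]; j=6 S=283.6311 intr=0.0000 cont=0.0000 V=0.0000[hold]  S*(6)=58.5745
k=5: j=0 S=32.4203 intr=82.9397 cont=81.8799 V=82.9397[EX]; j=1 S=48.0925 intr=67.2675 cont=66.2076 V=67.2675[EX]; j=2 S=71.3410 intr=44.0190 cont=43.6311 V=44.0190[EX]; j=3 S=105.8280 intr=9.5320 cont=19.2065 V=19.2065[hold]; j=4 S=156.9863 intr=0.0000 cont=4.0249 V=4.0249[hold]; j=5 S=232.8752 intr=0.0000 cont=0.0000 V=0.0000[hold]  S*(5)=71.3410
k=4: j=0 S=39.4864 intr=75.8736 cont=74.8138 V=75.8736[EX]; j=1 S=58.5745 intr=56.7855 cont=55.7256 V=56.7855[EX]; j=2 S=86.8900 intr=28.4700 cont=31.9559 V=31.9559[hold]; j=3 S=128.8935 intr=0.0000 cont=11.8966 V=11.8966[hold]; j=4 S=191.2020 intr=0.0000 cont=2.0967 V=2.0967[hold]  S*(4)=58.5745
k=3: j=0 S=48.0925 intr=67.2675 cont=66.2076 V=67.2675[EX]; j=1 S=71.3410 intr=44.0190 cont=44.5970 V=44.5970[hold]; j=2 S=105.8280 intr=9.5320 cont=22.2370 V=22.2370[hold]; j=3 S=156.9863 intr=0.0000 cont=7.1826 V=7.1826[hold]  S*(3)=48.0925
k=2: j=0 S=58.5745 intr=56.7855 cont=55.9972 V=56.7855[EX]; j=1 S=86.8900 intr=28.4700 cont=33.6810 V=33.6810[hold]; j=2 S=128.8935 intr=0.0000 cont=14.9591 V=14.9591[hold]  S*(2)=58.5745
k=1: j=0 S=71.3410 intr=44.0190 cont=45.4076 V=45.4076[hold]; j=1 S=105.8280 intr=9.5320 cont=24.5746 V=24.5746[hold]  S*(1)=-
k=0: j=0 S=86.8900 intr=28.4700 cont=35.2016 V=35.2016[hold]  S*(0)=-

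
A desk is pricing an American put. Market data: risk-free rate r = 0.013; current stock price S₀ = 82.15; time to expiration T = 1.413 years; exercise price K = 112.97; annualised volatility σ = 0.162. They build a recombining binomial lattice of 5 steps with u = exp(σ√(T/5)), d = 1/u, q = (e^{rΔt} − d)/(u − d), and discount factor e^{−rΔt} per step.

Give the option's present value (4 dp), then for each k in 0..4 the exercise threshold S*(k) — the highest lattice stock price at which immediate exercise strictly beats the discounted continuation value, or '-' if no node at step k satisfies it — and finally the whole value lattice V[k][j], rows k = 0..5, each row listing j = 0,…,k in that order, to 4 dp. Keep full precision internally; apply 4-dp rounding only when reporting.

Δt=0.28260, u=1.08994, d=0.91748, q=0.49983, disc=e^(-rΔt)=0.99633
k=5 terminal: V=max(K-S,0) → 59.5626 49.5240 37.5986 23.4317 6.6020 0.0000
k=4: j=0 S=58.2107 intr=54.7593 cont=54.3450 V=54.7593[EX]; j=1 S=69.1521 intr=43.8179 cont=43.4037 V=43.8179[EX]; j=2 S=82.1500 intr=30.8200 cont=30.4057 V=30.8200[EX]; j=3 S=97.5910 intr=15.3790 cont=14.9647 V=15.3790[EX]; j=4 S=115.9344 intr=0.0000 cont=3.2900 V=3.2900[hold]  S*(4)=97.5910
k=3: j=0 S=63.4460 intr=49.5240 cont=49.1098 V=49.5240[EX]; j=1 S=75.3714 intr=37.5986 cont=37.1844 V=37.5986[EX]; j=2 S=89.5383 intr=23.4317 cont=23.0175 V=23.4317[EX]; j=3 S=106.3680 intr=6.6020 cont=9.3024 V=9.3024[hold]  S*(3)=89.5383
k=2: j=0 S=69.1521 intr=43.8179 cont=43.4037 V=43.8179[EX]; j=1 S=82.1500 intr=30.8200 cont=30.4057 V=30.8200[EX]; j=2 S=97.5910 intr=15.3790 cont=16.3095 V=16.3095[hold]  S*(2)=82.1500
k=1: j=0 S=75.3714 intr=37.5986 cont=37.1844 V=37.5986[EX]; j=1 S=89.5383 intr=23.4317 cont=23.4808 V=23.4808[hold]  S*(1)=75.3714
k=0: j=0 S=82.1500 intr=30.8200 cont=30.4302 V=30.8200[EX]  S*(0)=82.1500

price = 30.8200
boundary = 82.1500 75.3714 82.1500 89.5383 97.5910
tree:
30.8200
37.5986 23.4808
43.8179 30.8200 16.3095
49.5240 37.5986 23.4317 9.3024
54.7593 43.8179 30.8200 15.3790 3.2900
59.5626 49.5240 37.5986 23.4317 6.6020 0.0000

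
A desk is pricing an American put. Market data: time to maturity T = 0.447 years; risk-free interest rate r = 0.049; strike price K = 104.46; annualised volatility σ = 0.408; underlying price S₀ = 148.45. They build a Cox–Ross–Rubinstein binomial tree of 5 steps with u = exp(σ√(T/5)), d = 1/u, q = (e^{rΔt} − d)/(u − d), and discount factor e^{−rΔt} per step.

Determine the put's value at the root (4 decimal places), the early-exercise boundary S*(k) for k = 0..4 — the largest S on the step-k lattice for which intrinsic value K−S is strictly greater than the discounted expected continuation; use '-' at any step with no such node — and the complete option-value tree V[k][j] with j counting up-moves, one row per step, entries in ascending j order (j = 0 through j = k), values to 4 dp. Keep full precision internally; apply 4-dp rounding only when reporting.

price = 1.1021
boundary = - - - - 91.1296
tree:
1.1021
2.0626 0.1022
3.8518 0.2002 0.0000
7.1753 0.3923 0.0000 0.0000
13.3304 0.7689 0.0000 0.0000 0.0000
23.7961 1.5068 0.0000 0.0000 0.0000 0.0000

Δt=0.08940, u=1.12974, d=0.88516, q=0.48749, disc=e^(-rΔt)=0.99563
k=5 terminal: V=max(K-S,0) → 23.7961 1.5068 0.0000 0.0000 0.0000 0.0000
k=4: j=0 S=91.1296 intr=13.3304 cont=12.8738 V=13.3304[EX]; j=1 S=116.3108 intr=0.0000 cont=0.7689 V=0.7689[hold]; j=2 S=148.4500 intr=0.0000 cont=0.0000 V=0.0000[hold]; j=3 S=189.4700 intr=0.0000 cont=0.0000 V=0.0000[hold]; j=4 S=241.8248 intr=0.0000 cont=0.0000 V=0.0000[hold]  S*(4)=91.1296
k=3: j=0 S=102.9532 intr=1.5068 cont=7.1753 V=7.1753[hold]; j=1 S=131.4014 intr=0.0000 cont=0.3923 V=0.3923[hold]; j=2 S=167.7105 intr=0.0000 cont=0.0000 V=0.0000[hold]; j=3 S=214.0527 intr=0.0000 cont=0.0000 V=0.0000[hold]  S*(3)=-
k=2: j=0 S=116.3108 intr=0.0000 cont=3.8518 V=3.8518[hold]; j=1 S=148.4500 intr=0.0000 cont=0.2002 V=0.2002[hold]; j=2 S=189.4700 intr=0.0000 cont=0.0000 V=0.0000[hold]  S*(2)=-
k=1: j=0 S=131.4014 intr=0.0000 cont=2.0626 V=2.0626[hold]; j=1 S=167.7105 intr=0.0000 cont=0.1022 V=0.1022[hold]  S*(1)=-
k=0: j=0 S=148.4500 intr=0.0000 cont=1.1021 V=1.1021[hold]  S*(0)=-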